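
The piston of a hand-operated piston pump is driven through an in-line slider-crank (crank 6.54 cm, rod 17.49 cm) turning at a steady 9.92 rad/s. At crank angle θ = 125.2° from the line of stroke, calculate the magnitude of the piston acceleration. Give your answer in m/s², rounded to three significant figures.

4.47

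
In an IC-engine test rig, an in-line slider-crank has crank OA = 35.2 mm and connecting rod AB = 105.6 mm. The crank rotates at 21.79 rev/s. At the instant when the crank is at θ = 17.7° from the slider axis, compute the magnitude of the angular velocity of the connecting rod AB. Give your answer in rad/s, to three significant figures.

43.7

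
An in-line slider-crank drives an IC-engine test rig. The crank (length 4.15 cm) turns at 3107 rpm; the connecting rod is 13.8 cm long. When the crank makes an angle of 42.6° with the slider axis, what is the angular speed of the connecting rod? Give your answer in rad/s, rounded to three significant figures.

73.6

ω = 325.4 rad/s (converted from 3107 rpm).
The rod makes angle φ with the slider axis where L sinφ = r sinθ; differentiating, L cosφ·φ̇ = r ω cosθ.
L cosφ = √(L² − r² sin²θ) = 0.13511 m.
|ω_rod| = r ω |cosθ| / √(L² − r² sin²θ) = 0.0415·325.4·0.73610/0.13511 = 73.564 rad/s.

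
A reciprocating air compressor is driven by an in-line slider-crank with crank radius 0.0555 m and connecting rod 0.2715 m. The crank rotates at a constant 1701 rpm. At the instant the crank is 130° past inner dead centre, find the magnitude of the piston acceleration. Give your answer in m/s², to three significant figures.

1190

ω = 2π·1701/60 = 178.1 rad/s
x(θ) = r cosθ + √(L² − r² sin²θ); with ω constant, a = ω²·d²x/dθ².
d²x/dθ² = −r cosθ − r²(cos2θ)/√u − r⁴ sin²2θ/(4u^{3/2}),  u = L² − r² sin²θ = 0.0719047 m².
Substituting r = 0.0555 m, L = 0.2715 m, θ = 130°: d²x/dθ² = +0.03755 m.
a = ω²·d²x/dθ² = (178.1)²·(+0.03755) = +1191.5 m/s²;  |a| = 1191.5 m/s².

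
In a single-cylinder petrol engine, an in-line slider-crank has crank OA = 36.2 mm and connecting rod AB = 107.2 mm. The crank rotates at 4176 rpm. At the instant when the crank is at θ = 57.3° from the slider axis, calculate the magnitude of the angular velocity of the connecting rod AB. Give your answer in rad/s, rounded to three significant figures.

ω = 437.3 rad/s (converted from 4176 rpm).
The rod makes angle φ with the slider axis where L sinφ = r sinθ; differentiating, L cosφ·φ̇ = r ω cosθ.
L cosφ = √(L² − r² sin²θ) = 0.10278 m.
|ω_rod| = r ω |cosθ| / √(L² − r² sin²θ) = 0.0362·437.3·0.54024/0.10278 = 83.21 rad/s.

83.2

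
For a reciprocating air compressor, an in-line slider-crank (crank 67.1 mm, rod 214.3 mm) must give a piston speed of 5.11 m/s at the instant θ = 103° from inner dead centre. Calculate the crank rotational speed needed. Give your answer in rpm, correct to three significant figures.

806

For an in-line slider-crank, |v_piston| = rω|sinθ|·[1 + r cosθ/√(L² − r² sin²θ)].
With r = 0.0671 m, L = 0.2143 m, θ = 103°: the bracketed kinematic factor |dx/dθ| = 0.060545 m.
ω = v/|dx/dθ| = 5.11/0.060545 = 84.401 rad/s.
N = 60ω/(2π) = 805.97 rpm.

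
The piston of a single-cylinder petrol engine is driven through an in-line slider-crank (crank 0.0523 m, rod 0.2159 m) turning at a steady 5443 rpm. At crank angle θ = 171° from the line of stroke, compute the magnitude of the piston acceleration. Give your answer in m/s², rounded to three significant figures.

12900

ω = 2π·5443/60 = 570 rad/s
x(θ) = r cosθ + √(L² − r² sin²θ); with ω constant, a = ω²·d²x/dθ².
d²x/dθ² = −r cosθ − r²(cos2θ)/√u − r⁴ sin²2θ/(4u^{3/2}),  u = L² − r² sin²θ = 0.0465459 m².
Substituting r = 0.0523 m, L = 0.2159 m, θ = 171°: d²x/dθ² = +0.03958 m.
a = ω²·d²x/dθ² = (570)²·(+0.03958) = +12859 m/s²;  |a| = 12859 m/s².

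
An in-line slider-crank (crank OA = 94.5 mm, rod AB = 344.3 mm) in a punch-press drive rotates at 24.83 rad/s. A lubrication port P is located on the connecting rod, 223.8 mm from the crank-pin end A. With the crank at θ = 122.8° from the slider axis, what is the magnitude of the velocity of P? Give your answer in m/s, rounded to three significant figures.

ω = 24.83 rad/s.  Crank-pin speed |V_A| = rω = 2.3464 m/s, perpendicular to OA.
Rod angle: sinφ = −(r/L) sinθ ⇒ φ = -13.339°; ω_rod = −rω cosθ/√(L²−r²sin²θ) = +3.7941 rad/s.
V_P = V_A + ω_rod × AP, with AP = 0.2238 m along the rod.
Components: V_Px = −rω sinθ − a·ω_rod·sinφ = -1.7764 m/s;  V_Py = rω cosθ + a·ω_rod·cosφ = -0.44486 m/s.
|V_P| = √(V_Px² + V_Py²) = 1.8313 m/s.

1.83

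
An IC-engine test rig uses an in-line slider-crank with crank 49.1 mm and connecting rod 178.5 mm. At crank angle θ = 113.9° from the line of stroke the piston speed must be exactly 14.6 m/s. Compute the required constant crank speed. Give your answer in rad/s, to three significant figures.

For an in-line slider-crank, |v_piston| = rω|sinθ|·[1 + r cosθ/√(L² − r² sin²θ)].
With r = 0.0491 m, L = 0.1785 m, θ = 113.9°: the bracketed kinematic factor |dx/dθ| = 0.039721 m.
ω = v/|dx/dθ| = 14.6/0.039721 = 367.56 rad/s.

368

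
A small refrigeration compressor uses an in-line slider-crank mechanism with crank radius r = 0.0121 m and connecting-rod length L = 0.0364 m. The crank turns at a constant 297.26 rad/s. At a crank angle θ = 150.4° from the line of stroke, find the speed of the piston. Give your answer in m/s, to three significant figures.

ω = 297.3 rad/s
For an in-line slider-crank, x = r cosθ + √(L² − r² sin²θ), so v = −rω sinθ·[1 + r cosθ/√(L² − r² sin²θ)].
With r = 0.0121 m, L = 0.0364 m, θ = 150.4°: √(L² − r² sin²θ) = 0.035906 m.
v = −0.0121·297.3·0.49394·[1 + 0.0121·-0.86949/0.035906] = -1.2561 m/s.
|v| = 1.2561 m/s.

1.26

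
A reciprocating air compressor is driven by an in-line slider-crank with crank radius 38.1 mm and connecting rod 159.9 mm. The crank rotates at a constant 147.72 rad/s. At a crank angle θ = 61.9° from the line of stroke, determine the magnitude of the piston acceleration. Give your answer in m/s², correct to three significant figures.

281

ω = 147.7 rad/s
x(θ) = r cosθ + √(L² − r² sin²θ); with ω constant, a = ω²·d²x/dθ².
d²x/dθ² = −r cosθ − r²(cos2θ)/√u − r⁴ sin²2θ/(4u^{3/2}),  u = L² − r² sin²θ = 0.0244384 m².
Substituting r = 0.0381 m, L = 0.1599 m, θ = 61.9°: d²x/dθ² = -0.012875 m.
a = ω²·d²x/dθ² = (147.7)²·(-0.012875) = -280.95 m/s²;  |a| = 280.95 m/s².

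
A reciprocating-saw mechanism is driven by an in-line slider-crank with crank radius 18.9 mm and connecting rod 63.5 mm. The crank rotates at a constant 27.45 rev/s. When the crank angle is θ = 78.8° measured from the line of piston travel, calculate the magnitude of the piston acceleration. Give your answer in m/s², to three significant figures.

ω = 2π·27.4 = 172.5 rad/s
x(θ) = r cosθ + √(L² − r² sin²θ); with ω constant, a = ω²·d²x/dθ².
d²x/dθ² = −r cosθ − r²(cos2θ)/√u − r⁴ sin²2θ/(4u^{3/2}),  u = L² − r² sin²θ = 0.00368852 m².
Substituting r = 0.0189 m, L = 0.0635 m, θ = 78.8°: d²x/dθ² = +0.0017461 m.
a = ω²·d²x/dθ² = (172.5)²·(+0.0017461) = +51.942 m/s²;  |a| = 51.942 m/s².

51.9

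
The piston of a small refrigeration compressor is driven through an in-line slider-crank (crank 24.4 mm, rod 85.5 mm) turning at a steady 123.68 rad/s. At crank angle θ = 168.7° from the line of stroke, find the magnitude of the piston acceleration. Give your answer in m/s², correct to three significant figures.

ω = 123.7 rad/s
x(θ) = r cosθ + √(L² − r² sin²θ); with ω constant, a = ω²·d²x/dθ².
d²x/dθ² = −r cosθ − r²(cos2θ)/√u − r⁴ sin²2θ/(4u^{3/2}),  u = L² − r² sin²θ = 0.00728739 m².
Substituting r = 0.0244 m, L = 0.0855 m, θ = 168.7°: d²x/dθ² = +0.017467 m.
a = ω²·d²x/dθ² = (123.7)²·(+0.017467) = +267.19 m/s²;  |a| = 267.19 m/s².

267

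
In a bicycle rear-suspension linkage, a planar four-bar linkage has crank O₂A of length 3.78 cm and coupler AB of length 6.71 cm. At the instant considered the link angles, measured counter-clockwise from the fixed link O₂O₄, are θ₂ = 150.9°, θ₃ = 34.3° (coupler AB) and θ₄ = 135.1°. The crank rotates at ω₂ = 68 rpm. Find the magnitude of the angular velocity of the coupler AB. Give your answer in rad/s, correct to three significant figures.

ω₂ = 7.121 rad/s (from 68 rpm).
Differentiating the loop-closure r₂e^{iθ₂}+r₃e^{iθ₃}=r₁+r₄e^{iθ₄} gives r₂ω₂e^{iθ₂}+r₃ω₃e^{iθ₃}=r₄ω₄e^{iθ₄}.
Eliminating the other unknown: ω₃ = r₂ω₂ sin(θ₄−θ₂) / [r₃ sin(θ₃−θ₄)].
Numerator sine = -0.27228; denominator sine = -0.98229.
Result = 0.0378·7.121·(-0.27228) / (0.0671·(-0.98229)) = +1.1119 rad/s; magnitude 1.1119 rad/s.

1.11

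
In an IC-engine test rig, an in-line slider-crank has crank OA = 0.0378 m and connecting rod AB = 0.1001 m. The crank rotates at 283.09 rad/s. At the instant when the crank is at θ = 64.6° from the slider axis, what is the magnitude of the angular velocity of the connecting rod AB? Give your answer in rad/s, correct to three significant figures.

48.8

ω = 283.1 rad/s
The rod makes angle φ with the slider axis where L sinφ = r sinθ; differentiating, L cosφ·φ̇ = r ω cosθ.
L cosφ = √(L² − r² sin²θ) = 0.094096 m.
|ω_rod| = r ω |cosθ| / √(L² − r² sin²θ) = 0.0378·283.1·0.42894/0.094096 = 48.779 rad/s.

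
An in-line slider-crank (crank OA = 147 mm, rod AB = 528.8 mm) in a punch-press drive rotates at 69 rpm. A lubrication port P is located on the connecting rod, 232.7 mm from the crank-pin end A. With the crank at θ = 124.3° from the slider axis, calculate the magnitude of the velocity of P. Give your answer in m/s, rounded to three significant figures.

0.882

ω = 7.226 rad/s.  Crank-pin speed |V_A| = rω = 1.0622 m/s, perpendicular to OA.
Rod angle: sinφ = −(r/L) sinθ ⇒ φ = -13.276°; ω_rod = −rω cosθ/√(L²−r²sin²θ) = +1.163 rad/s.
V_P = V_A + ω_rod × AP, with AP = 0.2327 m along the rod.
Components: V_Px = −rω sinθ − a·ω_rod·sinφ = -0.81531 m/s;  V_Py = rω cosθ + a·ω_rod·cosφ = -0.33516 m/s.
|V_P| = √(V_Px² + V_Py²) = 0.88151 m/s.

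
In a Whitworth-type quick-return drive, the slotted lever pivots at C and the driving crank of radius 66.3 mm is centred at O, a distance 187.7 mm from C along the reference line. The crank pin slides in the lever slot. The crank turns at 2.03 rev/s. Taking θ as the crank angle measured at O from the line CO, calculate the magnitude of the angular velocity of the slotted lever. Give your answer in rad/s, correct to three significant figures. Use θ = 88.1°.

ω = 12.75 rad/s (from 2.03 rev/s).
Crank pin A relative to C: A = (d + r cosθ, r sinθ); lever angle φ = atan2(r sinθ, d + r cosθ).
Differentiating tanφ: φ̇ = rω(d cosθ + r)/(d² + r² + 2dr cosθ).
d² + r² + 2dr cosθ = |CA|² = 0.0404522 m²;  d cosθ + r = +0.072523 m.
|ω_lever| = |0.0663·12.75·+0.072523| / 0.0404522 = 1.5161 rad/s.

1.52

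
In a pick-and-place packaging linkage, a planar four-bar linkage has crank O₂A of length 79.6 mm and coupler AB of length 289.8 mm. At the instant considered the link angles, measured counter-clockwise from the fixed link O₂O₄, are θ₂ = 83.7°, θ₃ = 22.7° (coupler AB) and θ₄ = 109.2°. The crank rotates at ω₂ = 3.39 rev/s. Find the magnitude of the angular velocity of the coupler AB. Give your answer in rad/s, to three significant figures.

ω₂ = 21.3 rad/s (from 3.39 rev/s).
Differentiating the loop-closure r₂e^{iθ₂}+r₃e^{iθ₃}=r₁+r₄e^{iθ₄} gives r₂ω₂e^{iθ₂}+r₃ω₃e^{iθ₃}=r₄ω₄e^{iθ₄}.
Eliminating the other unknown: ω₃ = r₂ω₂ sin(θ₄−θ₂) / [r₃ sin(θ₃−θ₄)].
Numerator sine = +0.43051; denominator sine = -0.99813.
Result = 0.0796·21.3·(+0.43051) / (0.2898·(-0.99813)) = -2.5234 rad/s; magnitude 2.5234 rad/s.

2.52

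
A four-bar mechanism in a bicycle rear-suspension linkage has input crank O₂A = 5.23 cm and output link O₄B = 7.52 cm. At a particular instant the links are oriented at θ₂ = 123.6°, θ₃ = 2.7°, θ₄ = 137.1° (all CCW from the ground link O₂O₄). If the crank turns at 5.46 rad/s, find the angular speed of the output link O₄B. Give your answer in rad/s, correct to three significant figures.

ω₂ = 5.46 rad/s
Differentiating the loop-closure r₂e^{iθ₂}+r₃e^{iθ₃}=r₁+r₄e^{iθ₄} gives r₂ω₂e^{iθ₂}+r₃ω₃e^{iθ₃}=r₄ω₄e^{iθ₄}.
Eliminating the other unknown: ω₄ = r₂ω₂ sin(θ₂−θ₃) / [r₄ sin(θ₄−θ₃)].
Numerator sine = +0.85806; denominator sine = +0.71447.
Result = 0.0523·5.46·(+0.85806) / (0.0752·(+0.71447)) = +4.5605 rad/s; magnitude 4.5605 rad/s.

4.56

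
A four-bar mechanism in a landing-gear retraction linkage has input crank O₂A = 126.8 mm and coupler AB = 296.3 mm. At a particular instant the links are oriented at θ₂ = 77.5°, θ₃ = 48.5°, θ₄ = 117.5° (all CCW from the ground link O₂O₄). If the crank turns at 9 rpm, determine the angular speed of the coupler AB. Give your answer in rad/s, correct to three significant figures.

0.278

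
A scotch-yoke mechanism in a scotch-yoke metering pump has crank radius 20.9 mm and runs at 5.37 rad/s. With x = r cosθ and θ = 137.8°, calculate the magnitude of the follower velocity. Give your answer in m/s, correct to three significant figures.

ω = 5.37 rad/s
x = r cosθ ⇒ ẋ = −rω sinθ.
|v| = rω|sinθ| = 0.0209·5.37·|sin 137.8°| = 0.075389 m/s.

0.0754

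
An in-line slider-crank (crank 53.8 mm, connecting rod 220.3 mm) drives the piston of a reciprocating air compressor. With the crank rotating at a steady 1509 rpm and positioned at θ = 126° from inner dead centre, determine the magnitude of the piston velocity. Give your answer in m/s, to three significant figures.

ω = 2π·1509/60 = 158 rad/s
For an in-line slider-crank, x = r cosθ + √(L² − r² sin²θ), so v = −rω sinθ·[1 + r cosθ/√(L² − r² sin²θ)].
With r = 0.0538 m, L = 0.2203 m, θ = 126°: √(L² − r² sin²θ) = 0.21596 m.
v = −0.0538·158·0.80902·[1 + 0.0538·-0.58779/0.21596] = -5.8708 m/s.
|v| = 5.8708 m/s.

5.87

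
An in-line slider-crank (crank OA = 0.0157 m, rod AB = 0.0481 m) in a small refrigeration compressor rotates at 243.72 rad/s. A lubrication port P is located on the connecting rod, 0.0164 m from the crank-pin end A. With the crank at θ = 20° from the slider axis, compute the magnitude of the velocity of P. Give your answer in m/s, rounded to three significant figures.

ω = 243.7 rad/s.  Crank-pin speed |V_A| = rω = 3.8264 m/s, perpendicular to OA.
Rod angle: sinφ = −(r/L) sinθ ⇒ φ = -6.410°; ω_rod = −rω cosθ/√(L²−r²sin²θ) = -75.224 rad/s.
V_P = V_A + ω_rod × AP, with AP = 0.0164 m along the rod.
Components: V_Px = −rω sinθ − a·ω_rod·sinφ = -1.4464 m/s;  V_Py = rω cosθ + a·ω_rod·cosφ = +2.3697 m/s.
|V_P| = √(V_Px² + V_Py²) = 2.7763 m/s.

2.78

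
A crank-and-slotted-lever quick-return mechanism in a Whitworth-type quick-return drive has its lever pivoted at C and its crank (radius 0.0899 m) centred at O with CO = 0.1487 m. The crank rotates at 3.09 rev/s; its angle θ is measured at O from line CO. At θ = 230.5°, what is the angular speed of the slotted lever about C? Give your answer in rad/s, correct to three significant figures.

ω = 19.42 rad/s (from 3.09 rev/s).
Crank pin A relative to C: A = (d + r cosθ, r sinθ); lever angle φ = atan2(r sinθ, d + r cosθ).
Differentiating tanφ: φ̇ = rω(d cosθ + r)/(d² + r² + 2dr cosθ).
d² + r² + 2dr cosθ = |CA|² = 0.0131873 m²;  d cosθ + r = -0.0046848 m.
|ω_lever| = |0.0899·19.42·-0.0046848| / 0.0131873 = 0.62006 rad/s.

0.620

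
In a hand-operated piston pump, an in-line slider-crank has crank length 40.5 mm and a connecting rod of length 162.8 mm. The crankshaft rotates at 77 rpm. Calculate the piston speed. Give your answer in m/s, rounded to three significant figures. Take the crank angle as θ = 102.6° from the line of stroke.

ω = 2π·77/60 = 8.063 rad/s
For an in-line slider-crank, x = r cosθ + √(L² − r² sin²θ), so v = −rω sinθ·[1 + r cosθ/√(L² − r² sin²θ)].
With r = 0.0405 m, L = 0.1628 m, θ = 102.6°: √(L² − r² sin²θ) = 0.15793 m.
v = −0.0405·8.063·0.97592·[1 + 0.0405·-0.21814/0.15793] = -0.30087 m/s.
|v| = 0.30087 m/s.

0.301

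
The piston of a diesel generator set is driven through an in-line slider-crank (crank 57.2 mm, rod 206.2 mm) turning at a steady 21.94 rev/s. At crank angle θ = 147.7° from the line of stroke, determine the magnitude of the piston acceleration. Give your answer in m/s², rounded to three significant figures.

783

ω = 2π·21.9 = 137.9 rad/s
x(θ) = r cosθ + √(L² − r² sin²θ); with ω constant, a = ω²·d²x/dθ².
d²x/dθ² = −r cosθ − r²(cos2θ)/√u − r⁴ sin²2θ/(4u^{3/2}),  u = L² − r² sin²θ = 0.0415842 m².
Substituting r = 0.0572 m, L = 0.2062 m, θ = 147.7°: d²x/dθ² = +0.041209 m.
a = ω²·d²x/dθ² = (137.9)²·(+0.041209) = +783.12 m/s²;  |a| = 783.12 m/s².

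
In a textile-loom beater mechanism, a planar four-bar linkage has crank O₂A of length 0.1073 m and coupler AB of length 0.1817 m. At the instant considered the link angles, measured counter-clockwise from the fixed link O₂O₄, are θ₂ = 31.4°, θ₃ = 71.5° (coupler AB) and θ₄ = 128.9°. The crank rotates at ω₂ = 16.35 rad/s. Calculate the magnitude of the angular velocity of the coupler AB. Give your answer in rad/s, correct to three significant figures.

11.4

ω₂ = 16.35 rad/s
Differentiating the loop-closure r₂e^{iθ₂}+r₃e^{iθ₃}=r₁+r₄e^{iθ₄} gives r₂ω₂e^{iθ₂}+r₃ω₃e^{iθ₃}=r₄ω₄e^{iθ₄}.
Eliminating the other unknown: ω₃ = r₂ω₂ sin(θ₄−θ₂) / [r₃ sin(θ₃−θ₄)].
Numerator sine = +0.99144; denominator sine = -0.84245.
Result = 0.1073·16.35·(+0.99144) / (0.1817·(-0.84245)) = -11.363 rad/s; magnitude 11.363 rad/s.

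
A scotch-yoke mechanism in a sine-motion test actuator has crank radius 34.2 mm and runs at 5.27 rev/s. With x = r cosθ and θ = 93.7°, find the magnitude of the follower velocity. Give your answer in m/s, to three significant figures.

ω = 33.11 rad/s (from 5.27 rev/s).
x = r cosθ ⇒ ẋ = −rω sinθ.
|v| = rω|sinθ| = 0.0342·33.11·|sin 93.7°| = 1.1301 m/s.

1.13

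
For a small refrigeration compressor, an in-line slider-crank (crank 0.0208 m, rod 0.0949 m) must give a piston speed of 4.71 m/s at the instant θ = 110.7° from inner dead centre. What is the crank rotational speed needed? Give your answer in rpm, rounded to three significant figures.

For an in-line slider-crank, |v_piston| = rω|sinθ|·[1 + r cosθ/√(L² − r² sin²θ)].
With r = 0.0208 m, L = 0.0949 m, θ = 110.7°: the bracketed kinematic factor |dx/dθ| = 0.017917 m.
ω = v/|dx/dθ| = 4.71/0.017917 = 262.88 rad/s.
N = 60ω/(2π) = 2510.3 rpm.

2510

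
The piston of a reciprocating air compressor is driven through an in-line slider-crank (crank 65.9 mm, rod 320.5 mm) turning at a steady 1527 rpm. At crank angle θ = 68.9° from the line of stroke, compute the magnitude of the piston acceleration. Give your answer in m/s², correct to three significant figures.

347

ω = 2π·1527/60 = 159.9 rad/s
x(θ) = r cosθ + √(L² − r² sin²θ); with ω constant, a = ω²·d²x/dθ².
d²x/dθ² = −r cosθ − r²(cos2θ)/√u − r⁴ sin²2θ/(4u^{3/2}),  u = L² − r² sin²θ = 0.0989403 m².
Substituting r = 0.0659 m, L = 0.3205 m, θ = 68.9°: d²x/dθ² = -0.013564 m.
a = ω²·d²x/dθ² = (159.9)²·(-0.013564) = -346.84 m/s²;  |a| = 346.84 m/s².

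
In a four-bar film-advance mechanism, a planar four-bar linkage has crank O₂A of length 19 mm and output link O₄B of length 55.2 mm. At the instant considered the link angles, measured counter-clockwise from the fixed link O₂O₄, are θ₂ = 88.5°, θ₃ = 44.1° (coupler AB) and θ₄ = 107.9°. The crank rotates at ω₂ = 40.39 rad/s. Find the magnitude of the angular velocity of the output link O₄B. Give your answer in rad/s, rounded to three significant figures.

10.8

ω₂ = 40.39 rad/s
Differentiating the loop-closure r₂e^{iθ₂}+r₃e^{iθ₃}=r₁+r₄e^{iθ₄} gives r₂ω₂e^{iθ₂}+r₃ω₃e^{iθ₃}=r₄ω₄e^{iθ₄}.
Eliminating the other unknown: ω₄ = r₂ω₂ sin(θ₂−θ₃) / [r₄ sin(θ₄−θ₃)].
Numerator sine = +0.69966; denominator sine = +0.89726.
Result = 0.019·40.39·(+0.69966) / (0.0552·(+0.89726)) = +10.841 rad/s; magnitude 10.841 rad/s.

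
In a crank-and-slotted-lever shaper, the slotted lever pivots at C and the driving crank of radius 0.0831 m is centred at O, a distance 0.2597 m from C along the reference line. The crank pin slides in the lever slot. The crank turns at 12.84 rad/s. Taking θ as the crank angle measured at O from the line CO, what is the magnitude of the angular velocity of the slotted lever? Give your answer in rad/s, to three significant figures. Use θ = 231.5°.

ω = 12.84 rad/s
Crank pin A relative to C: A = (d + r cosθ, r sinθ); lever angle φ = atan2(r sinθ, d + r cosθ).
Differentiating tanφ: φ̇ = rω(d cosθ + r)/(d² + r² + 2dr cosθ).
d² + r² + 2dr cosθ = |CA|² = 0.0474806 m²;  d cosθ + r = -0.078567 m.
|ω_lever| = |0.0831·12.84·-0.078567| / 0.0474806 = 1.7656 rad/s.

1.77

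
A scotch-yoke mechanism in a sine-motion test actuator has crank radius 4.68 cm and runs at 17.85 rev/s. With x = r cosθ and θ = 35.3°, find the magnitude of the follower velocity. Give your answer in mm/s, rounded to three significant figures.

3030

ω = 112.2 rad/s (from 17.85 rev/s).
x = r cosθ ⇒ ẋ = −rω sinθ.
|v| = rω|sinθ| = 0.0468·112.2·|sin 35.3°| = 3.0331 m/s = 3033.1 mm/s.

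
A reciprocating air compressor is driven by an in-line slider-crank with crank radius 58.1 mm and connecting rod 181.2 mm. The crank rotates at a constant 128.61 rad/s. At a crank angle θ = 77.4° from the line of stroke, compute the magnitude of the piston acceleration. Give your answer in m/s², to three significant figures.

82.2

ω = 128.6 rad/s
x(θ) = r cosθ + √(L² − r² sin²θ); with ω constant, a = ω²·d²x/dθ².
d²x/dθ² = −r cosθ − r²(cos2θ)/√u − r⁴ sin²2θ/(4u^{3/2}),  u = L² − r² sin²θ = 0.0296185 m².
Substituting r = 0.0581 m, L = 0.1812 m, θ = 77.4°: d²x/dθ² = +0.004972 m.
a = ω²·d²x/dθ² = (128.6)²·(+0.004972) = +82.24 m/s²;  |a| = 82.24 m/s².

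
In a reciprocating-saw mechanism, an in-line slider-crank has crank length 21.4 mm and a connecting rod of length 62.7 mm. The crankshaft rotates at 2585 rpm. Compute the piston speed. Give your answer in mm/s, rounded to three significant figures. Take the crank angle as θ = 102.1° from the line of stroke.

ω = 2π·2585/60 = 270.7 rad/s
For an in-line slider-crank, x = r cosθ + √(L² − r² sin²θ), so v = −rω sinθ·[1 + r cosθ/√(L² − r² sin²θ)].
With r = 0.0214 m, L = 0.0627 m, θ = 102.1°: √(L² − r² sin²θ) = 0.059105 m.
v = −0.0214·270.7·0.97778·[1 + 0.0214·-0.20962/0.059105] = -5.2344 m/s.
|v| = 5.2344 m/s = 5234.4 mm/s.

5230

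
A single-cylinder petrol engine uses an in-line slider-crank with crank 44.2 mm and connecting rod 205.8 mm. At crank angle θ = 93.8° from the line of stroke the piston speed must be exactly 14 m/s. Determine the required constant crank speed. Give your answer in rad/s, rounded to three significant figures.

For an in-line slider-crank, |v_piston| = rω|sinθ|·[1 + r cosθ/√(L² − r² sin²θ)].
With r = 0.0442 m, L = 0.2058 m, θ = 93.8°: the bracketed kinematic factor |dx/dθ| = 0.04346 m.
ω = v/|dx/dθ| = 14/0.04346 = 322.13 rad/s.

322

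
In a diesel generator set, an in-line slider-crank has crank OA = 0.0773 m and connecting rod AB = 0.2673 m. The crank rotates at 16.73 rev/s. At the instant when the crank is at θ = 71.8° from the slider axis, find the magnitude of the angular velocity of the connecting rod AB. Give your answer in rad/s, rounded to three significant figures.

9.87

ω = 105.1 rad/s (converted from 16.73 rev/s).
The rod makes angle φ with the slider axis where L sinφ = r sinθ; differentiating, L cosφ·φ̇ = r ω cosθ.
L cosφ = √(L² − r² sin²θ) = 0.25702 m.
|ω_rod| = r ω |cosθ| / √(L² − r² sin²θ) = 0.0773·105.1·0.31233/0.25702 = 9.8745 rad/s.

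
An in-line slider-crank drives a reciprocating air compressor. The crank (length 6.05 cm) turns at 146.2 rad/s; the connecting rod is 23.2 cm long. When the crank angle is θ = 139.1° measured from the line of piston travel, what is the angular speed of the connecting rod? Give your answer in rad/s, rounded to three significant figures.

29.2

ω = 146.2 rad/s
The rod makes angle φ with the slider axis where L sinφ = r sinθ; differentiating, L cosφ·φ̇ = r ω cosθ.
L cosφ = √(L² − r² sin²θ) = 0.22859 m.
|ω_rod| = r ω |cosθ| / √(L² − r² sin²θ) = 0.0605·146.2·0.75585/0.22859 = 29.247 rad/s.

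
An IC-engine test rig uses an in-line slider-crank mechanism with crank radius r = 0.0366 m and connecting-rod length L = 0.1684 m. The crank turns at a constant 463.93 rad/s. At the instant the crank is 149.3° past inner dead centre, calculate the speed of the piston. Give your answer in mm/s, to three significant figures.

7040

ω = 463.9 rad/s
For an in-line slider-crank, x = r cosθ + √(L² − r² sin²θ), so v = −rω sinθ·[1 + r cosθ/√(L² − r² sin²θ)].
With r = 0.0366 m, L = 0.1684 m, θ = 149.3°: √(L² − r² sin²θ) = 0.16736 m.
v = −0.0366·463.9·0.51054·[1 + 0.0366·-0.85985/0.16736] = -7.0388 m/s.
|v| = 7.0388 m/s = 7038.8 mm/s.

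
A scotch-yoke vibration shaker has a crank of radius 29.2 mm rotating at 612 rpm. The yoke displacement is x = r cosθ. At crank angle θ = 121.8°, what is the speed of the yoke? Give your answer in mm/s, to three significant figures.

1590

ω = 64.09 rad/s (from 612 rpm).
x = r cosθ ⇒ ẋ = −rω sinθ.
|v| = rω|sinθ| = 0.0292·64.09·|sin 121.8°| = 1.5905 m/s = 1590.5 mm/s.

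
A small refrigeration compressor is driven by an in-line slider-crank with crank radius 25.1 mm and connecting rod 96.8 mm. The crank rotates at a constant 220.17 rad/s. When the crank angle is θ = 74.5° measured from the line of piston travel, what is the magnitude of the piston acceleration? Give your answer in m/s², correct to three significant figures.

47.4

ω = 220.2 rad/s
x(θ) = r cosθ + √(L² − r² sin²θ); with ω constant, a = ω²·d²x/dθ².
d²x/dθ² = −r cosθ − r²(cos2θ)/√u − r⁴ sin²2θ/(4u^{3/2}),  u = L² − r² sin²θ = 0.00878522 m².
Substituting r = 0.0251 m, L = 0.0968 m, θ = 74.5°: d²x/dθ² = -0.00097813 m.
a = ω²·d²x/dθ² = (220.2)²·(-0.00097813) = -47.415 m/s²;  |a| = 47.415 m/s².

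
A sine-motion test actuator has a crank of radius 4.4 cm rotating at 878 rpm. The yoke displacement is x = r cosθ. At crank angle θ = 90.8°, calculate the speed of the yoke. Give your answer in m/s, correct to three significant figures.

ω = 91.94 rad/s (from 878 rpm).
x = r cosθ ⇒ ẋ = −rω sinθ.
|v| = rω|sinθ| = 0.044·91.94·|sin 90.8°| = 4.0451 m/s.

4.05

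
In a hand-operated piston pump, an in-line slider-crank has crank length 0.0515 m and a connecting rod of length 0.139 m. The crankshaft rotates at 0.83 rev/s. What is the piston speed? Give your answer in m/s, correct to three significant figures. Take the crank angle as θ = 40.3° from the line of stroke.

0.224

ω = 2π·0.83 = 5.215 rad/s
For an in-line slider-crank, x = r cosθ + √(L² − r² sin²θ), so v = −rω sinθ·[1 + r cosθ/√(L² − r² sin²θ)].
With r = 0.0515 m, L = 0.139 m, θ = 40.3°: √(L² − r² sin²θ) = 0.13495 m.
v = −0.0515·5.215·0.64679·[1 + 0.0515·0.76267/0.13495] = -0.22427 m/s.
|v| = 0.22427 m/s.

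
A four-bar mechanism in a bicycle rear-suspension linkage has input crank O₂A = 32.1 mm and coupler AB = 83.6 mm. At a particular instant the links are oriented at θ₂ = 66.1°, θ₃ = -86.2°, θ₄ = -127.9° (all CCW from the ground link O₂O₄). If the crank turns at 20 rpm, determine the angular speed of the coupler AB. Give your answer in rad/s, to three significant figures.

0.292

ω₂ = 2.094 rad/s (from 20 rpm).
Differentiating the loop-closure r₂e^{iθ₂}+r₃e^{iθ₃}=r₁+r₄e^{iθ₄} gives r₂ω₂e^{iθ₂}+r₃ω₃e^{iθ₃}=r₄ω₄e^{iθ₄}.
Eliminating the other unknown: ω₃ = r₂ω₂ sin(θ₄−θ₂) / [r₃ sin(θ₃−θ₄)].
Numerator sine = +0.24192; denominator sine = +0.66523.
Result = 0.0321·2.094·(+0.24192) / (0.0836·(+0.66523)) = +0.29246 rad/s; magnitude 0.29246 rad/s.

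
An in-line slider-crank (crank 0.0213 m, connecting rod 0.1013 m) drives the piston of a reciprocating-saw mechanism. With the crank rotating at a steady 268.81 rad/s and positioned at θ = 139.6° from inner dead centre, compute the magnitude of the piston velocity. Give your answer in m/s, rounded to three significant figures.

3.11

ω = 268.8 rad/s
For an in-line slider-crank, x = r cosθ + √(L² − r² sin²θ), so v = −rω sinθ·[1 + r cosθ/√(L² − r² sin²θ)].
With r = 0.0213 m, L = 0.1013 m, θ = 139.6°: √(L² − r² sin²θ) = 0.10035 m.
v = −0.0213·268.8·0.64812·[1 + 0.0213·-0.76154/0.10035] = -3.1111 m/s.
|v| = 3.1111 m/s.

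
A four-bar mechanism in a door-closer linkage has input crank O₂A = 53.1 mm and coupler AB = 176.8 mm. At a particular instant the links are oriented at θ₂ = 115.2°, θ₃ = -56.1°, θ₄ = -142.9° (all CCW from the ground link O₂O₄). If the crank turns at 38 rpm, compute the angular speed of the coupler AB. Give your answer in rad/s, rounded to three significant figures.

ω₂ = 3.979 rad/s (from 38 rpm).
Differentiating the loop-closure r₂e^{iθ₂}+r₃e^{iθ₃}=r₁+r₄e^{iθ₄} gives r₂ω₂e^{iθ₂}+r₃ω₃e^{iθ₃}=r₄ω₄e^{iθ₄}.
Eliminating the other unknown: ω₃ = r₂ω₂ sin(θ₄−θ₂) / [r₃ sin(θ₃−θ₄)].
Numerator sine = +0.97851; denominator sine = +0.99844.
Result = 0.0531·3.979·(+0.97851) / (0.1768·(+0.99844)) = +1.1713 rad/s; magnitude 1.1713 rad/s.

1.17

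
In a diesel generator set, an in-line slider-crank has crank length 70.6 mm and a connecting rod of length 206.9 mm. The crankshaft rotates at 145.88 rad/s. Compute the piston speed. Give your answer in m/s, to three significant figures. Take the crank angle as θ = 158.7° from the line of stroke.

ω = 145.9 rad/s
For an in-line slider-crank, x = r cosθ + √(L² − r² sin²θ), so v = −rω sinθ·[1 + r cosθ/√(L² − r² sin²θ)].
With r = 0.0706 m, L = 0.2069 m, θ = 158.7°: √(L² − r² sin²θ) = 0.2053 m.
v = −0.0706·145.9·0.36325·[1 + 0.0706·-0.93169/0.2053] = -2.5425 m/s.
|v| = 2.5425 m/s.

2.54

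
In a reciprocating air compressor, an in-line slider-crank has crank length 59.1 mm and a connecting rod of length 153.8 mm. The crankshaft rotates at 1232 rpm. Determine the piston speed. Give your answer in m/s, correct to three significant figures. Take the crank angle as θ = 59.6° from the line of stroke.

ω = 2π·1232/60 = 129 rad/s
For an in-line slider-crank, x = r cosθ + √(L² − r² sin²θ), so v = −rω sinθ·[1 + r cosθ/√(L² − r² sin²θ)].
With r = 0.0591 m, L = 0.1538 m, θ = 59.6°: √(L² − r² sin²θ) = 0.14511 m.
v = −0.0591·129·0.86251·[1 + 0.0591·0.50603/0.14511] = -7.9319 m/s.
|v| = 7.9319 m/s.

7.93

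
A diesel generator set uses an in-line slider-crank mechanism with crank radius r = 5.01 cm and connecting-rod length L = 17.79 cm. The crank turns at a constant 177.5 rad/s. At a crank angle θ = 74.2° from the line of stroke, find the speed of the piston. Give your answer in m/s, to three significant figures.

ω = 177.5 rad/s
For an in-line slider-crank, x = r cosθ + √(L² − r² sin²θ), so v = −rω sinθ·[1 + r cosθ/√(L² − r² sin²θ)].
With r = 0.0501 m, L = 0.1779 m, θ = 74.2°: √(L² − r² sin²θ) = 0.17124 m.
v = −0.0501·177.5·0.96222·[1 + 0.0501·0.27228/0.17124] = -9.2384 m/s.
|v| = 9.2384 m/s.

9.24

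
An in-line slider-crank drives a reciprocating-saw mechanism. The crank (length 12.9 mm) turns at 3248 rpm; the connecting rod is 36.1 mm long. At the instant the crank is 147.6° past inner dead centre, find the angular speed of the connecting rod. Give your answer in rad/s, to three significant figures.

105

ω = 340.1 rad/s (converted from 3248 rpm).
The rod makes angle φ with the slider axis where L sinφ = r sinθ; differentiating, L cosφ·φ̇ = r ω cosθ.
L cosφ = √(L² − r² sin²θ) = 0.035432 m.
|ω_rod| = r ω |cosθ| / √(L² − r² sin²θ) = 0.0129·340.1·0.84433/0.035432 = 104.56 rad/s.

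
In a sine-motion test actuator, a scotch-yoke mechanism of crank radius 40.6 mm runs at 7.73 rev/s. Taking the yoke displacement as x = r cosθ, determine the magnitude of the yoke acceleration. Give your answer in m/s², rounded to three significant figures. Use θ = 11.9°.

ω = 48.57 rad/s (from 7.73 rev/s).
x = r cosθ ⇒ ẍ = −rω² cosθ (ω constant).
|a| = rω²|cosθ| = 0.0406·(48.57)²·|cos 11.9°| = 93.715 m/s².

93.7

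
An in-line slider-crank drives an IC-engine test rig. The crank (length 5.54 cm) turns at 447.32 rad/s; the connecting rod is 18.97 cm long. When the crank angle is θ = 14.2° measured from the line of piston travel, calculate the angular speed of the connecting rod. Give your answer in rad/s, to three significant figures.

ω = 447.3 rad/s
The rod makes angle φ with the slider axis where L sinφ = r sinθ; differentiating, L cosφ·φ̇ = r ω cosθ.
L cosφ = √(L² − r² sin²θ) = 0.18921 m.
|ω_rod| = r ω |cosθ| / √(L² − r² sin²θ) = 0.0554·447.3·0.96945/0.18921 = 126.97 rad/s.

127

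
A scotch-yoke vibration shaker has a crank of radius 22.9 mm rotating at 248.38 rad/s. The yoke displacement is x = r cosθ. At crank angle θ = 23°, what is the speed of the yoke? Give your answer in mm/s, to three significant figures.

2220

ω = 248.4 rad/s
x = r cosθ ⇒ ẋ = −rω sinθ.
|v| = rω|sinθ| = 0.0229·248.4·|sin 23°| = 2.2224 m/s = 2222.4 mm/s.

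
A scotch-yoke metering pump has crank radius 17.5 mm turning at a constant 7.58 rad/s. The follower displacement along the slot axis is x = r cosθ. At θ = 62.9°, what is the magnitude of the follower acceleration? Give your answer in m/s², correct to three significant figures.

ω = 7.58 rad/s
x = r cosθ ⇒ ẍ = −rω² cosθ (ω constant).
|a| = rω²|cosθ| = 0.0175·(7.58)²·|cos 62.9°| = 0.45804 m/s².

0.458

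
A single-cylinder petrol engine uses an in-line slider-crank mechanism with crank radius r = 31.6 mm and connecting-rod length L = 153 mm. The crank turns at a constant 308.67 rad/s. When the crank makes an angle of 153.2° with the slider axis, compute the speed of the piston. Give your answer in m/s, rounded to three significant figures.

3.58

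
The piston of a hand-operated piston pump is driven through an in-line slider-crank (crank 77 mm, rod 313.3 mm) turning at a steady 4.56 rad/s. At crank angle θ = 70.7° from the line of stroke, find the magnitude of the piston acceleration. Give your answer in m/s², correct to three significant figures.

0.216

ω = 4.56 rad/s
x(θ) = r cosθ + √(L² − r² sin²θ); with ω constant, a = ω²·d²x/dθ².
d²x/dθ² = −r cosθ − r²(cos2θ)/√u − r⁴ sin²2θ/(4u^{3/2}),  u = L² − r² sin²θ = 0.0928756 m².
Substituting r = 0.077 m, L = 0.3133 m, θ = 70.7°: d²x/dθ² = -0.010366 m.
a = ω²·d²x/dθ² = (4.56)²·(-0.010366) = -0.21555 m/s²;  |a| = 0.21555 m/s².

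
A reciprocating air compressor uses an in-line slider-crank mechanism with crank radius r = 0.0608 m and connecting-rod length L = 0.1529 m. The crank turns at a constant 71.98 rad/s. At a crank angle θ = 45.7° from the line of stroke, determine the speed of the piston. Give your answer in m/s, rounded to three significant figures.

ω = 71.98 rad/s
For an in-line slider-crank, x = r cosθ + √(L² − r² sin²θ), so v = −rω sinθ·[1 + r cosθ/√(L² − r² sin²θ)].
With r = 0.0608 m, L = 0.1529 m, θ = 45.7°: √(L² − r² sin²θ) = 0.14658 m.
v = −0.0608·71.98·0.71569·[1 + 0.0608·0.69842/0.14658] = -4.0395 m/s.
|v| = 4.0395 m/s.

4.04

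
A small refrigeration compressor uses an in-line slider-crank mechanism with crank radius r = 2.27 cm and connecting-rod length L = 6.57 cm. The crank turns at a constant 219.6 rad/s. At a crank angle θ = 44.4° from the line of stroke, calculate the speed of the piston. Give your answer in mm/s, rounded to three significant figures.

ω = 219.6 rad/s
For an in-line slider-crank, x = r cosθ + √(L² − r² sin²θ), so v = −rω sinθ·[1 + r cosθ/√(L² − r² sin²θ)].
With r = 0.0227 m, L = 0.0657 m, θ = 44.4°: √(L² − r² sin²θ) = 0.063751 m.
v = −0.0227·219.6·0.69966·[1 + 0.0227·0.71447/0.063751] = -4.3751 m/s.
|v| = 4.3751 m/s = 4375.1 mm/s.

4380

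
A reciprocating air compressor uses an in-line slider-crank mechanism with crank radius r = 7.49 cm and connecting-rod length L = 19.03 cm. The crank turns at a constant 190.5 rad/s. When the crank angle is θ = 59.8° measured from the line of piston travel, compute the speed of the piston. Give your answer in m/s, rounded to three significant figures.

14.9

ω = 190.5 rad/s
For an in-line slider-crank, x = r cosθ + √(L² − r² sin²θ), so v = −rω sinθ·[1 + r cosθ/√(L² − r² sin²θ)].
With r = 0.0749 m, L = 0.1903 m, θ = 59.8°: √(L² − r² sin²θ) = 0.17895 m.
v = −0.0749·190.5·0.86427·[1 + 0.0749·0.50302/0.17895] = -14.928 m/s.
|v| = 14.928 m/s.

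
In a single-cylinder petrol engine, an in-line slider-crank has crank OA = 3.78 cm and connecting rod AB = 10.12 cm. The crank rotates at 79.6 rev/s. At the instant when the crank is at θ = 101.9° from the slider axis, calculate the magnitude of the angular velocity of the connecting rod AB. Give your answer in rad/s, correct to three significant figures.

ω = 500.1 rad/s (converted from 79.6 rev/s).
The rod makes angle φ with the slider axis where L sinφ = r sinθ; differentiating, L cosφ·φ̇ = r ω cosθ.
L cosφ = √(L² − r² sin²θ) = 0.094198 m.
|ω_rod| = r ω |cosθ| / √(L² − r² sin²θ) = 0.0378·500.1·0.20620/0.094198 = 41.385 rad/s.

41.4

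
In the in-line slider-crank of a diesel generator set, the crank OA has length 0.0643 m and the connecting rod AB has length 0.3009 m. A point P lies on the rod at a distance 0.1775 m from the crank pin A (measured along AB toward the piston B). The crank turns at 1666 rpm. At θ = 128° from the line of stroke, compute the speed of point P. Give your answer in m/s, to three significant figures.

ω = 174.5 rad/s.  Crank-pin speed |V_A| = rω = 11.218 m/s, perpendicular to OA.
Rod angle: sinφ = −(r/L) sinθ ⇒ φ = -9.694°; ω_rod = −rω cosθ/√(L²−r²sin²θ) = +23.285 rad/s.
V_P = V_A + ω_rod × AP, with AP = 0.1775 m along the rod.
Components: V_Px = −rω sinθ − a·ω_rod·sinφ = -8.1439 m/s;  V_Py = rω cosθ + a·ω_rod·cosφ = -2.8324 m/s.
|V_P| = √(V_Px² + V_Py²) = 8.6224 m/s.

8.62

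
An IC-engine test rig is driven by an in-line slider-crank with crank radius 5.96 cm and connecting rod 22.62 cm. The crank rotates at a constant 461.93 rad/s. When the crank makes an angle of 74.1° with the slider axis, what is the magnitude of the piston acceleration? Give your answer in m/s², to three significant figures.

ω = 461.9 rad/s
x(θ) = r cosθ + √(L² − r² sin²θ); with ω constant, a = ω²·d²x/dθ².
d²x/dθ² = −r cosθ − r²(cos2θ)/√u − r⁴ sin²2θ/(4u^{3/2}),  u = L² − r² sin²θ = 0.0478809 m².
Substituting r = 0.0596 m, L = 0.2262 m, θ = 74.1°: d²x/dθ² = -0.0026149 m.
a = ω²·d²x/dθ² = (461.9)²·(-0.0026149) = -557.96 m/s²;  |a| = 557.96 m/s².

558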